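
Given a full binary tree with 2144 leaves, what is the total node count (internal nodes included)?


Leaf nodes (terminals): 2144
Internal nodes = n - 1 = 2144 - 1 = 2143
Total = leaves + internal = 2144 + 2143 = 4287

4287


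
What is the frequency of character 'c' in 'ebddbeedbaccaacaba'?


Scanning 'ebddbeedbaccaacaba' for 'c':
  Position 10: 'c' -> MATCH (count: 1)
  Position 11: 'c' -> MATCH (count: 2)
  Position 14: 'c' -> MATCH (count: 3)
Total occurrences of 'c': 3

3


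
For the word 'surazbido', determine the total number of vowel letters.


Scanning each character of 'surazbido':
  Position 1: 's' -> consonant (running count: 0)
  Position 2: 'u' -> vowel (running count: 1)
  Position 3: 'r' -> consonant (running count: 1)
  Position 4: 'a' -> vowel (running count: 2)
  Position 5: 'z' -> consonant (running count: 2)
  Position 6: 'b' -> consonant (running count: 2)
  Position 7: 'i' -> vowel (running count: 3)
  Position 8: 'd' -> consonant (running count: 3)
  Position 9: 'o' -> vowel (running count: 4)
Total vowels: 4

4


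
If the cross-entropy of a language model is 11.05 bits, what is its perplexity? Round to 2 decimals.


Perplexity formula: PP = 2^H
H = 11.05
PP = 2^11.05
Decompose: 2^11.05 = 2^11 * 2^0.05
2^11 = 2048, 2^0.05 ~ 1.0352649
PP ~ 2048 * 1.0352649 = 2120.2225152
Rounded to 2 decimals: 2120.22

2120.22


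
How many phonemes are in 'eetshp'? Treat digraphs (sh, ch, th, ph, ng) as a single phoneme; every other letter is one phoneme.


Parsing 'eetshp' greedily, digraphs first:
  'e' -> vowel phoneme (phonemes so far: 1)
  'e' -> vowel phoneme (phonemes so far: 2)
  't' -> consonant phoneme (phonemes so far: 3)
  'sh' -> digraph (1 consonant phoneme) (phonemes so far: 4)
  'p' -> consonant phoneme (phonemes so far: 5)
Total phonemes: 5

5


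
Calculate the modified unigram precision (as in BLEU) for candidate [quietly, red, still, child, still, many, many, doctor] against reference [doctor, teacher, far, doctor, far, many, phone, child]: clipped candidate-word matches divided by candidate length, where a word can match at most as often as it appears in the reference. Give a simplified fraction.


Reference word counts: {'child': 1, 'doctor': 2, 'far': 2, 'many': 1, 'phone': 1, 'teacher': 1}
Checking each candidate word (with clipping):
  'quietly' -> not in reference -> no match (matches: 0)
  'red' -> not in reference -> no match (matches: 0)
  'still' -> not in reference -> no match (matches: 0)
  'child' -> in reference (ref count 1, used 1/1) -> match (matches: 1)
  'still' -> not in reference -> no match (matches: 1)
  'many' -> in reference (ref count 1, used 1/1) -> match (matches: 2)
  'many' -> ref count 1 already used up (1/1) -> clipped, no match (matches: 2)
  'doctor' -> in reference (ref count 2, used 1/2) -> match (matches: 3)
Clipped matches: 3, Candidate length: 8
Precision = 3/8

3/8


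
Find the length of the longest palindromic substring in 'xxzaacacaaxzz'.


Scanning 'xxzaacacaaxzz' for palindromic substrings.
Substring at positions 3-9: 'aacacaa'.
Check: reverse('aacacaa') = 'aacacaa' -> palindrome confirmed.
Neighbouring characters ('z' / 'x') break symmetry, so it cannot extend further.
No longer palindromic substring exists; longest length = 7

7


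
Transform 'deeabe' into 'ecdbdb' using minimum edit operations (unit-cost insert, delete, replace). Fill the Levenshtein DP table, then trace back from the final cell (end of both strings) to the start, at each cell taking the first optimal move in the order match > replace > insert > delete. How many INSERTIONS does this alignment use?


Edit distance = 5. Backtracking from cell (6, 6) with preference match > replace > insert > delete,
then listing the resulting alignment 'deeabe' -> 'ecdbdb' left to right:
  Step 1: delete 'd'
  Step 2: keep 'e'
  Step 3: replace e->c
  Step 4: replace a->d
  Step 5: keep 'b'
  Step 6: insert 'd' [insertion #1]
  Step 7: replace e->b
Total insertions: 1

1


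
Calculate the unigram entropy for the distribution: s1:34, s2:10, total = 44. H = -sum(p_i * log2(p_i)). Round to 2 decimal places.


Computing entropy H = -sum(p_i * log2(p_i)):
  s1: p = 34/44 = 0.7727, -p*log2(p) = 0.2874
  s2: p = 10/44 = 0.2273, -p*log2(p) = 0.4858
H = sum of terms = 0.7732
Rounded to 2 decimals: 0.77

0.77


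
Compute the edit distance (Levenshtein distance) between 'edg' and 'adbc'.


Building DP table for s1='edg' (len 3) and s2='adbc' (len 4):
       a  d  b  c
    0  1  2  3  4
  e 1  1  2  3  4
  d 2  2  1  2  3
  g 3  3  2  2  3
Edit distance = dp[3][4] = 3

3


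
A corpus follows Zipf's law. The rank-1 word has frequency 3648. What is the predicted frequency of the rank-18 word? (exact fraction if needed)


Zipf's law: freq(rank) = f1 / rank
f1 = 3648, rank = 18
freq = 3648 / 18
GCD(3648, 18) = 6
Simplified: 608/3

608/3


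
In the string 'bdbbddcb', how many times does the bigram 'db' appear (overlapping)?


Scanning 'bdbbddcb' for bigram 'db':
  Position 0: 'bd' -> no
  Position 1: 'db' -> MATCH
  Position 2: 'bb' -> no
  Position 3: 'bd' -> no
  Position 4: 'dd' -> no
  Position 5: 'dc' -> no
  Position 6: 'cb' -> no
Total matches: 1

1


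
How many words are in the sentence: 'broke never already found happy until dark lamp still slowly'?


Counting words by splitting on spaces:
  Word 1: 'broke'
  Word 2: 'never'
  Word 3: 'already'
  Word 4: 'found'
  Word 5: 'happy'
  Word 6: 'until'
  Word 7: 'dark'
  Word 8: 'lamp'
  Word 9: 'still'
  Word 10: 'slowly'
Total words: 10

10


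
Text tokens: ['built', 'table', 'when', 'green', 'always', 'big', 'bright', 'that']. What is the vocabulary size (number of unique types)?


Listing all tokens and tracking unique types:
  Token 1: 'built' -> NEW (unique so far: 1)
  Token 2: 'table' -> NEW (unique so far: 2)
  Token 3: 'when' -> NEW (unique so far: 3)
  Token 4: 'green' -> NEW (unique so far: 4)
  Token 5: 'always' -> NEW (unique so far: 5)
  Token 6: 'big' -> NEW (unique so far: 6)
  Token 7: 'bright' -> NEW (unique so far: 7)
  Token 8: 'that' -> NEW (unique so far: 8)
Unique types: ('always', 'big', 'bright', 'built', 'green', 'table', 'that', 'when')
Vocabulary size: 8

8


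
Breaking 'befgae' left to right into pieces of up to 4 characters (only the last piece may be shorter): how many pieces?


'befgae' has 6 characters.
Chunking with max size 4:
  Chunk 1: 'befg' (positions 0-3)
  Chunk 2: 'ae' (positions 4-5)
Total chunks: ceil(6 / 4) = 2

2


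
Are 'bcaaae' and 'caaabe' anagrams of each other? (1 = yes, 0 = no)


Sort characters of 'bcaaae': 'aaabce'
Sort characters of 'caaabe': 'aaabce'
Sorted forms match -> they ARE anagrams
Result: 1

1


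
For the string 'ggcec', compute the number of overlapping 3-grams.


String 'ggcec' has length L = 5.
Number of overlapping n-grams = L - n + 1
Substituting: 5 - 3 + 1 = 3

3


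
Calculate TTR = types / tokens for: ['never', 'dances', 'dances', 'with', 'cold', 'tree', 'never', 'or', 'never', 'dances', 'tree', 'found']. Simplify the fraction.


Tokens: 12
Unique types: ('cold', 'dances', 'found', 'never', 'or', 'tree', 'with') = 7
TTR = 7/12
Already in lowest terms.

7/12


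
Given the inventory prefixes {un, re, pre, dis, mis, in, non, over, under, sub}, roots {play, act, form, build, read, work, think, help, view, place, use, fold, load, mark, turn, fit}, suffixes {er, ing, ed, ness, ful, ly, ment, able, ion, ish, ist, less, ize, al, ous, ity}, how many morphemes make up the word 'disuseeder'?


Segmenting 'disuseeder' against the inventory:
  'dis' -> prefix (morpheme 1)
  'use' -> root (morpheme 2)
  'ed' -> suffix (morpheme 3)
  'er' -> suffix (morpheme 4)
Total morphemes: 4

4


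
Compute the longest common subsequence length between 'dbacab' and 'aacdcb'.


DP table for LCS of 'dbacab' and 'aacdcb':
       a  a  c  d  c  b
    0  0  0  0  0  0  0
  d 0  0  0  0  1  1  1
  b 0  0  0  0  1  1  2
  a 0  1  1  1  1  1  2
  c 0  1  1  2  2  2  2
  a 0  1  2  2  2  2  2
  b 0  1  2  2  2  2  3
LCS: 'dcb'
LCS length = 3

3


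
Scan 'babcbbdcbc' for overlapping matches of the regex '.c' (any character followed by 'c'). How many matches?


Pattern: .c means any character followed by 'c'.
Scanning 'babcbbdcbc' position-by-position:
  Pos 0: window 'ba' -> no
  Pos 1: window 'ab' -> no
  Pos 2: window 'bc' -> MATCH
  Pos 3: window 'cb' -> no
  Pos 4: window 'bb' -> no
  Pos 5: window 'bd' -> no
  Pos 6: window 'dc' -> MATCH
  Pos 7: window 'cb' -> no
  Pos 8: window 'bc' -> MATCH
  Pos 9: window 'c' -> no
Total matches: 3

3


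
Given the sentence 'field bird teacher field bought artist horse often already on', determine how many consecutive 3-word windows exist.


Word trigrams from [10] words:
  Trigram 1: (field bird teacher)
  Trigram 2: (bird teacher field)
  Trigram 3: (teacher field bought)
  Trigram 4: (field bought artist)
  Trigram 5: (bought artist horse)
  Trigram 6: (artist horse often)
  Trigram 7: (horse often already)
  Trigram 8: (often already on)
Total word trigrams: 10 - 2 = 8

8


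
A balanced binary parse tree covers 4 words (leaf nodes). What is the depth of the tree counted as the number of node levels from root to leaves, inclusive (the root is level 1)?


In a balanced binary tree with n leaves the deepest leaf is ceil(log2(n)) edges below the root,
so counting node levels inclusive of root and leaves gives ceil(log2(n)) + 1 levels.
log2(4) = 2.0000
ceil(2.0000) = 2
levels = 2 + 1 = 3

3


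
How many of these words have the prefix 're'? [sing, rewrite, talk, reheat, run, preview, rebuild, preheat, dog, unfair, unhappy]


Checking each word for prefix 're':
  'sing' -> no (count: 0)
  'rewrite' -> YES, starts with 're' (count: 1)
  'talk' -> no (count: 1)
  'reheat' -> YES, starts with 're' (count: 2)
  'run' -> no (count: 2)
  'preview' -> no (count: 2)
  'rebuild' -> YES, starts with 're' (count: 3)
  'preheat' -> no (count: 3)
  'dog' -> no (count: 3)
  'unfair' -> no (count: 3)
  'unhappy' -> no (count: 3)
Total with prefix 're': 3

3


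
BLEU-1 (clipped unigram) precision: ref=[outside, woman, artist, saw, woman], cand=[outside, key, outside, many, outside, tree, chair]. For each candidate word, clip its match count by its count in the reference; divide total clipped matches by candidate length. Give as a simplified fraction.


Reference word counts: {'artist': 1, 'outside': 1, 'saw': 1, 'woman': 2}
Checking each candidate word (with clipping):
  'outside' -> in reference (ref count 1, used 1/1) -> match (matches: 1)
  'key' -> not in reference -> no match (matches: 1)
  'outside' -> ref count 1 already used up (1/1) -> clipped, no match (matches: 1)
  'many' -> not in reference -> no match (matches: 1)
  'outside' -> ref count 1 already used up (1/1) -> clipped, no match (matches: 1)
  'tree' -> not in reference -> no match (matches: 1)
  'chair' -> not in reference -> no match (matches: 1)
Clipped matches: 1, Candidate length: 7
Precision = 1/7

1/7


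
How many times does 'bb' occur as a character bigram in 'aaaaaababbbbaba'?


Scanning 'aaaaaababbbbaba' for bigram 'bb':
  Position 0: 'aa' -> no
  Position 1: 'aa' -> no
  Position 2: 'aa' -> no
  Position 3: 'aa' -> no
  Position 4: 'aa' -> no
  Position 5: 'ab' -> no
  Position 6: 'ba' -> no
  Position 7: 'ab' -> no
  Position 8: 'bb' -> MATCH
  Position 9: 'bb' -> MATCH
  Position 10: 'bb' -> MATCH
  Position 11: 'ba' -> no
  Position 12: 'ab' -> no
  Position 13: 'ba' -> no
Total matches: 3

3


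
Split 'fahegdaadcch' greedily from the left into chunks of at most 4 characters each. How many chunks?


'fahegdaadcch' has 12 characters.
Chunking with max size 4:
  Chunk 1: 'fahe' (positions 0-3)
  Chunk 2: 'gdaa' (positions 4-7)
  Chunk 3: 'dcch' (positions 8-11)
Total chunks: ceil(12 / 4) = 3

3


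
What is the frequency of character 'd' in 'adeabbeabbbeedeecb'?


Scanning 'adeabbeabbbeedeecb' for 'd':
  Position 1: 'd' -> MATCH (count: 1)
  Position 13: 'd' -> MATCH (count: 2)
Total occurrences of 'd': 2

2


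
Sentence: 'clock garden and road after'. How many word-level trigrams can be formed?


Word trigrams from [5] words:
  Trigram 1: (clock garden and)
  Trigram 2: (garden and road)
  Trigram 3: (and road after)
Total word trigrams: 5 - 2 = 3

3


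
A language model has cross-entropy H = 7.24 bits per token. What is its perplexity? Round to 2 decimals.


Perplexity formula: PP = 2^H
H = 7.24
PP = 2^7.24
Decompose: 2^7.24 = 2^7 * 2^0.24
2^7 = 128, 2^0.24 ~ 1.1809927
PP ~ 128 * 1.1809927 = 151.1670656
Rounded to 2 decimals: 151.17

151.17


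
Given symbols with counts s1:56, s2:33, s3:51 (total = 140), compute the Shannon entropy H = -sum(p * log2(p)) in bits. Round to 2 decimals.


Computing entropy H = -sum(p_i * log2(p_i)):
  s1: p = 56/140 = 0.4000, -p*log2(p) = 0.5288
  s2: p = 33/140 = 0.2357, -p*log2(p) = 0.4914
  s3: p = 51/140 = 0.3643, -p*log2(p) = 0.5307
H = sum of terms = 1.5509
Rounded to 2 decimals: 1.55

1.55


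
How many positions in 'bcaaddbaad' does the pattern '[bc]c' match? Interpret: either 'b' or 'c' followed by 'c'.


Pattern: [bc]c means either 'b' or 'c' followed by 'c'.
Scanning 'bcaaddbaad' position-by-position:
  Pos 0: window 'bc' -> MATCH
  Pos 1: window 'ca' -> no
  Pos 2: window 'aa' -> no
  Pos 3: window 'ad' -> no
  Pos 4: window 'dd' -> no
  Pos 5: window 'db' -> no
  Pos 6: window 'ba' -> no
  Pos 7: window 'aa' -> no
  Pos 8: window 'ad' -> no
  Pos 9: window 'd' -> no
Total matches: 1

1


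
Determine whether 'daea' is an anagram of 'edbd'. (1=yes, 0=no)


Sort characters of 'daea': 'aade'
Sort characters of 'edbd': 'bdde'
Sorted forms differ -> they are NOT anagrams
Result: 0

0


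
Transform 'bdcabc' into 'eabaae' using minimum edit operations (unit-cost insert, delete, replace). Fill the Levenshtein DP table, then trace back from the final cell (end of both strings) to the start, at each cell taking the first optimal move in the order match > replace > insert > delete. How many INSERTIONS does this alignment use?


Edit distance = 5. Backtracking from cell (6, 6) with preference match > replace > insert > delete,
then listing the resulting alignment 'bdcabc' -> 'eabaae' left to right:
  Step 1: replace b->e
  Step 2: replace d->a
  Step 3: replace c->b
  Step 4: keep 'a'
  Step 5: replace b->a
  Step 6: replace c->e
Total insertions: 0

0


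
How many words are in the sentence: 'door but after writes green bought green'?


Counting words by splitting on spaces:
  Word 1: 'door'
  Word 2: 'but'
  Word 3: 'after'
  Word 4: 'writes'
  Word 5: 'green'
  Word 6: 'bought'
  Word 7: 'green'
Total words: 7

7


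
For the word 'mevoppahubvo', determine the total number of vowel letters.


Scanning each character of 'mevoppahubvo':
  Position 1: 'm' -> consonant (running count: 0)
  Position 2: 'e' -> vowel (running count: 1)
  Position 3: 'v' -> consonant (running count: 1)
  Position 4: 'o' -> vowel (running count: 2)
  Position 5: 'p' -> consonant (running count: 2)
  Position 6: 'p' -> consonant (running count: 2)
  Position 7: 'a' -> vowel (running count: 3)
  Position 8: 'h' -> consonant (running count: 3)
  Position 9: 'u' -> vowel (running count: 4)
  Position 10: 'b' -> consonant (running count: 4)
  Position 11: 'v' -> consonant (running count: 4)
  Position 12: 'o' -> vowel (running count: 5)
Total vowels: 5

5


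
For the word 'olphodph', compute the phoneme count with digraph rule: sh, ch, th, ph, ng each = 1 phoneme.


Parsing 'olphodph' greedily, digraphs first:
  'o' -> vowel phoneme (phonemes so far: 1)
  'l' -> consonant phoneme (phonemes so far: 2)
  'ph' -> digraph (1 consonant phoneme) (phonemes so far: 3)
  'o' -> vowel phoneme (phonemes so far: 4)
  'd' -> consonant phoneme (phonemes so far: 5)
  'ph' -> digraph (1 consonant phoneme) (phonemes so far: 6)
Total phonemes: 6

6


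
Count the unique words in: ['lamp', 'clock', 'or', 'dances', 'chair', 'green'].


Listing all tokens and tracking unique types:
  Token 1: 'lamp' -> NEW (unique so far: 1)
  Token 2: 'clock' -> NEW (unique so far: 2)
  Token 3: 'or' -> NEW (unique so far: 3)
  Token 4: 'dances' -> NEW (unique so far: 4)
  Token 5: 'chair' -> NEW (unique so far: 5)
  Token 6: 'green' -> NEW (unique so far: 6)
Unique types: ('chair', 'clock', 'dances', 'green', 'lamp', 'or')
Vocabulary size: 6

6


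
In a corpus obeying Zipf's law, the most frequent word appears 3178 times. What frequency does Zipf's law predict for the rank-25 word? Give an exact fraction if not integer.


Zipf's law: freq(rank) = f1 / rank
f1 = 3178, rank = 25
freq = 3178 / 25
GCD(3178, 25) = 1
Simplified: 3178/25

3178/25


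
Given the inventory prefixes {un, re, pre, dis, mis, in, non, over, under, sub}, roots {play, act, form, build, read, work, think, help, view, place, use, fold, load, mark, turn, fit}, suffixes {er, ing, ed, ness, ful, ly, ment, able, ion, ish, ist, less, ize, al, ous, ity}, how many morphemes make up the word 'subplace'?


Segmenting 'subplace' against the inventory:
  'sub' -> prefix (morpheme 1)
  'place' -> root (morpheme 2)
Total morphemes: 2

2


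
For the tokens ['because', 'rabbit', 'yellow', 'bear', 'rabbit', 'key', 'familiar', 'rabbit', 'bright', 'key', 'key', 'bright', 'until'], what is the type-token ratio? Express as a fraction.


Tokens: 13
Unique types: ('bear', 'because', 'bright', 'familiar', 'key', 'rabbit', 'until', 'yellow') = 8
TTR = 8/13
Already in lowest terms.

8/13


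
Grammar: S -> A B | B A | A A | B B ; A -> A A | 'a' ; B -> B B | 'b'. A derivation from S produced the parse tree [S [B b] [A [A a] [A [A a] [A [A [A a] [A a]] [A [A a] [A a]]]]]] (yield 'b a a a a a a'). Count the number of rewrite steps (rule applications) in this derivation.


Every bracketed nonterminal node [X ...] in the tree is produced by exactly one rule application.
Reading the tree off as a leftmost derivation:
  Step 1: S  =>  B A   (applied S -> B A)
  Step 2: B A  =>  b A   (applied B -> b)
  Step 3: b A  =>  b A A   (applied A -> A A)
  Step 4: b A A  =>  b a A   (applied A -> a)
  Step 5: b a A  =>  b a A A   (applied A -> A A)
  Step 6: b a A A  =>  b a a A   (applied A -> a)
  Step 7: b a a A  =>  b a a A A   (applied A -> A A)
  Step 8: b a a A A  =>  b a a A A A   (applied A -> A A)
  Step 9: b a a A A A  =>  b a a a A A   (applied A -> a)
  Step 10: b a a a A A  =>  b a a a a A   (applied A -> a)
  Step 11: b a a a a A  =>  b a a a a A A   (applied A -> A A)
  Step 12: b a a a a A A  =>  b a a a a a A   (applied A -> a)
  Step 13: b a a a a a A  =>  b a a a a a a   (applied A -> a)
Final yield: b a a a a a a
Total rewrite steps: 13

13


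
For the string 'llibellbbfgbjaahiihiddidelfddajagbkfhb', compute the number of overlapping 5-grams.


String 'llibellbbfgbjaahiihiddidelfddajagbkfhb' has length L = 38.
Number of overlapping n-grams = L - n + 1
Substituting: 38 - 5 + 1 = 34

34


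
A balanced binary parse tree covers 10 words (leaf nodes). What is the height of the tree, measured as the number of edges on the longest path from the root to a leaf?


In a balanced binary tree with n leaves the deepest leaf is ceil(log2(n)) edges below the root.
log2(10) = 3.3219
ceil(3.3219) = 4
height (edges) = 4

4


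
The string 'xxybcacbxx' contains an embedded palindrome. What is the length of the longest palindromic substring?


Scanning 'xxybcacbxx' for palindromic substrings.
Substring at positions 3-7: 'bcacb'.
Check: reverse('bcacb') = 'bcacb' -> palindrome confirmed.
Neighbouring characters ('y' / 'x') break symmetry, so it cannot extend further.
No longer palindromic substring exists; longest length = 5

5


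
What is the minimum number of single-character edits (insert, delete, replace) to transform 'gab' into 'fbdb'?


Building DP table for s1='gab' (len 3) and s2='fbdb' (len 4):
       f  b  d  b
    0  1  2  3  4
  g 1  1  2  3  4
  a 2  2  2  3  4
  b 3  3  2  3  3
Edit distance = dp[3][4] = 3

3


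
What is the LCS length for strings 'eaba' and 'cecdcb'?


DP table for LCS of 'eaba' and 'cecdcb':
       c  e  c  d  c  b
    0  0  0  0  0  0  0
  e 0  0  1  1  1  1  1
  a 0  0  1  1  1  1  1
  b 0  0  1  1  1  1  2
  a 0  0  1  1  1  1  2
LCS: 'eb'
LCS length = 2

2


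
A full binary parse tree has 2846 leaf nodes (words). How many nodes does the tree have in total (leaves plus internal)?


Leaf nodes (terminals): 2846
Internal nodes = n - 1 = 2846 - 1 = 2845
Total = leaves + internal = 2846 + 2845 = 5691

5691


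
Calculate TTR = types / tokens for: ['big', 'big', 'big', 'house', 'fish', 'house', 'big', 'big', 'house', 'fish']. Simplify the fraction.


Tokens: 10
Unique types: ('big', 'fish', 'house') = 3
TTR = 3/10
Already in lowest terms.

3/10


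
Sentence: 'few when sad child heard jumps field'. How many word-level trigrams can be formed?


Word trigrams from [7] words:
  Trigram 1: (few when sad)
  Trigram 2: (when sad child)
  Trigram 3: (sad child heard)
  Trigram 4: (child heard jumps)
  Trigram 5: (heard jumps field)
Total word trigrams: 7 - 2 = 5

5


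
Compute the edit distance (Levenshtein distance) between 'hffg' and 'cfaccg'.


Building DP table for s1='hffg' (len 4) and s2='cfaccg' (len 6):
       c  f  a  c  c  g
    0  1  2  3  4  5  6
  h 1  1  2  3  4  5  6
  f 2  2  1  2  3  4  5
  f 3  3  2  2  3  4  5
  g 4  4  3  3  3  4  4
Edit distance = dp[4][6] = 4

4


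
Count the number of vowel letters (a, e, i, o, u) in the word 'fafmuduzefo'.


Scanning each character of 'fafmuduzefo':
  Position 1: 'f' -> consonant (running count: 0)
  Position 2: 'a' -> vowel (running count: 1)
  Position 3: 'f' -> consonant (running count: 1)
  Position 4: 'm' -> consonant (running count: 1)
  Position 5: 'u' -> vowel (running count: 2)
  Position 6: 'd' -> consonant (running count: 2)
  Position 7: 'u' -> vowel (running count: 3)
  Position 8: 'z' -> consonant (running count: 3)
  Position 9: 'e' -> vowel (running count: 4)
  Position 10: 'f' -> consonant (running count: 4)
  Position 11: 'o' -> vowel (running count: 5)
Total vowels: 5

5


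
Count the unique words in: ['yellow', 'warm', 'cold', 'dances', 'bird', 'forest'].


Listing all tokens and tracking unique types:
  Token 1: 'yellow' -> NEW (unique so far: 1)
  Token 2: 'warm' -> NEW (unique so far: 2)
  Token 3: 'cold' -> NEW (unique so far: 3)
  Token 4: 'dances' -> NEW (unique so far: 4)
  Token 5: 'bird' -> NEW (unique so far: 5)
  Token 6: 'forest' -> NEW (unique so far: 6)
Unique types: ('bird', 'cold', 'dances', 'forest', 'warm', 'yellow')
Vocabulary size: 6

6


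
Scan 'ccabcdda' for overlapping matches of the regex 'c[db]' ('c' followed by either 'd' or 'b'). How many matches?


Pattern: c[db] means 'c' followed by either 'd' or 'b'.
Scanning 'ccabcdda' position-by-position:
  Pos 0: window 'cc' -> no
  Pos 1: window 'ca' -> no
  Pos 2: window 'ab' -> no
  Pos 3: window 'bc' -> no
  Pos 4: window 'cd' -> MATCH
  Pos 5: window 'dd' -> no
  Pos 6: window 'da' -> no
  Pos 7: window 'a' -> no
Total matches: 1

1


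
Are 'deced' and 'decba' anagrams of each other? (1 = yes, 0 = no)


Sort characters of 'deced': 'cddee'
Sort characters of 'decba': 'abcde'
Sorted forms differ -> they are NOT anagrams
Result: 0

0


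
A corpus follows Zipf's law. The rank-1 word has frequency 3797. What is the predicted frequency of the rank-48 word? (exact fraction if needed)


Zipf's law: freq(rank) = f1 / rank
f1 = 3797, rank = 48
freq = 3797 / 48
GCD(3797, 48) = 1
Simplified: 3797/48

3797/48


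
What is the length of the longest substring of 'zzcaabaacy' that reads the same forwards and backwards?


Scanning 'zzcaabaacy' for palindromic substrings.
Substring at positions 2-8: 'caabaac'.
Check: reverse('caabaac') = 'caabaac' -> palindrome confirmed.
Neighbouring characters ('z' / 'y') break symmetry, so it cannot extend further.
No longer palindromic substring exists; longest length = 7

7


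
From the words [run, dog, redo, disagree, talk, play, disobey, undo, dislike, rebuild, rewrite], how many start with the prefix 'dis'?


Checking each word for prefix 'dis':
  'run' -> no (count: 0)
  'dog' -> no (count: 0)
  'redo' -> no (count: 0)
  'disagree' -> YES, starts with 'dis' (count: 1)
  'talk' -> no (count: 1)
  'play' -> no (count: 1)
  'disobey' -> YES, starts with 'dis' (count: 2)
  'undo' -> no (count: 2)
  'dislike' -> YES, starts with 'dis' (count: 3)
  'rebuild' -> no (count: 3)
  'rewrite' -> no (count: 3)
Total with prefix 'dis': 3

3


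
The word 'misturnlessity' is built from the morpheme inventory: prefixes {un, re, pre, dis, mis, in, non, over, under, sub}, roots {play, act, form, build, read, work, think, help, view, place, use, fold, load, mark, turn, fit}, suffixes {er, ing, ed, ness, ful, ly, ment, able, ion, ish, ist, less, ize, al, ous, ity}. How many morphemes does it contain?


Segmenting 'misturnlessity' against the inventory:
  'mis' -> prefix (morpheme 1)
  'turn' -> root (morpheme 2)
  'less' -> suffix (morpheme 3)
  'ity' -> suffix (morpheme 4)
Total morphemes: 4

4


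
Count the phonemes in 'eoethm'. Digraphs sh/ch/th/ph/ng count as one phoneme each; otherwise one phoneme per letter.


Parsing 'eoethm' greedily, digraphs first:
  'e' -> vowel phoneme (phonemes so far: 1)
  'o' -> vowel phoneme (phonemes so far: 2)
  'e' -> vowel phoneme (phonemes so far: 3)
  'th' -> digraph (1 consonant phoneme) (phonemes so far: 4)
  'm' -> consonant phoneme (phonemes so far: 5)
Total phonemes: 5

5


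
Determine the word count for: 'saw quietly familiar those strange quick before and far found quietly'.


Counting words by splitting on spaces:
  Word 1: 'saw'
  Word 2: 'quietly'
  Word 3: 'familiar'
  Word 4: 'those'
  Word 5: 'strange'
  Word 6: 'quick'
  Word 7: 'before'
  Word 8: 'and'
  Word 9: 'far'
  Word 10: 'found'
  Word 11: 'quietly'
Total words: 11

11


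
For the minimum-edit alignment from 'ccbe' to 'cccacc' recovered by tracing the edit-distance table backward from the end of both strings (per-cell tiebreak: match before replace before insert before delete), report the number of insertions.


Edit distance = 4. Backtracking from cell (4, 6) with preference match > replace > insert > delete,
then listing the resulting alignment 'ccbe' -> 'cccacc' left to right:
  Step 1: insert 'c' [insertion #1]
  Step 2: keep 'c'
  Step 3: keep 'c'
  Step 4: insert 'a' [insertion #2]
  Step 5: replace b->c
  Step 6: replace e->c
Total insertions: 2

2


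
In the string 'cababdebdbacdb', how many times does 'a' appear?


Scanning 'cababdebdbacdb' for 'a':
  Position 1: 'a' -> MATCH (count: 1)
  Position 3: 'a' -> MATCH (count: 2)
  Position 10: 'a' -> MATCH (count: 3)
Total occurrences of 'a': 3

3


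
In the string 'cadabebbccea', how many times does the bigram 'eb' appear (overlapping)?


Scanning 'cadabebbccea' for bigram 'eb':
  Position 0: 'ca' -> no
  Position 1: 'ad' -> no
  Position 2: 'da' -> no
  Position 3: 'ab' -> no
  Position 4: 'be' -> no
  Position 5: 'eb' -> MATCH
  Position 6: 'bb' -> no
  Position 7: 'bc' -> no
  Position 8: 'cc' -> no
  Position 9: 'ce' -> no
  Position 10: 'ea' -> no
Total matches: 1

1


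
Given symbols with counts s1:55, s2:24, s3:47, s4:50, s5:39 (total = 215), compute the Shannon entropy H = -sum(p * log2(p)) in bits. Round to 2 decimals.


Computing entropy H = -sum(p_i * log2(p_i)):
  s1: p = 55/215 = 0.2558, -p*log2(p) = 0.5031
  s2: p = 24/215 = 0.1116, -p*log2(p) = 0.3531
  s3: p = 47/215 = 0.2186, -p*log2(p) = 0.4795
  s4: p = 50/215 = 0.2326, -p*log2(p) = 0.4894
  s5: p = 39/215 = 0.1814, -p*log2(p) = 0.4467
H = sum of terms = 2.2718
Rounded to 2 decimals: 2.27

2.27


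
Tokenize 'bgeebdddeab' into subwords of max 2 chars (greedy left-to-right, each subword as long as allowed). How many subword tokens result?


'bgeebdddeab' has 11 characters.
Chunking with max size 2:
  Chunk 1: 'bg' (positions 0-1)
  Chunk 2: 'ee' (positions 2-3)
  Chunk 3: 'bd' (positions 4-5)
  Chunk 4: 'dd' (positions 6-7)
  Chunk 5: 'ea' (positions 8-9)
  Chunk 6: 'b' (positions 10-10)
Total chunks: ceil(11 / 2) = 6

6


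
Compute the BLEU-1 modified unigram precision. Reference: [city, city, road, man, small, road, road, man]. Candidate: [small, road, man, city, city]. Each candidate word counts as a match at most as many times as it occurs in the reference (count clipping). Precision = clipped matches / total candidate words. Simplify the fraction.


Reference word counts: {'city': 2, 'man': 2, 'road': 3, 'small': 1}
Checking each candidate word (with clipping):
  'small' -> in reference (ref count 1, used 1/1) -> match (matches: 1)
  'road' -> in reference (ref count 3, used 1/3) -> match (matches: 2)
  'man' -> in reference (ref count 2, used 1/2) -> match (matches: 3)
  'city' -> in reference (ref count 2, used 1/2) -> match (matches: 4)
  'city' -> in reference (ref count 2, used 2/2) -> match (matches: 5)
Clipped matches: 5, Candidate length: 5
Precision = 5/5 = 1

1


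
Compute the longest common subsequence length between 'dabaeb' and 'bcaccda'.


DP table for LCS of 'dabaeb' and 'bcaccda':
       b  c  a  c  c  d  a
    0  0  0  0  0  0  0  0
  d 0  0  0  0  0  0  1  1
  a 0  0  0  1  1  1  1  2
  b 0  1  1  1  1  1  1  2
  a 0  1  1  2  2  2  2  2
  e 0  1  1  2  2  2  2  2
  b 0  1  1  2  2  2  2  2
LCS: 'da'
LCS length = 2

2


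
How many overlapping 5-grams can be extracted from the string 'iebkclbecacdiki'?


String 'iebkclbecacdiki' has length L = 15.
Number of overlapping n-grams = L - n + 1
Substituting: 15 - 5 + 1 = 11

11


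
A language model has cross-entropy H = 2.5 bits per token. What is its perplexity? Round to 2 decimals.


Perplexity formula: PP = 2^H
H = 2.5
PP = 2^2.5
Decompose: 2^2.5 = 2^2 * 2^0.5 = 2^2 * sqrt(2)
2^2 = 4, sqrt(2) ~ 1.4142136
PP ~ 4 * 1.4142136 = 5.6568544
Rounded to 2 decimals: 5.66

5.66


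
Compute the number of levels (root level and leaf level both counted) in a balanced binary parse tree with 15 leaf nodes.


In a balanced binary tree with n leaves the deepest leaf is ceil(log2(n)) edges below the root,
so counting node levels inclusive of root and leaves gives ceil(log2(n)) + 1 levels.
log2(15) = 3.9069
ceil(3.9069) = 4
levels = 4 + 1 = 5

5


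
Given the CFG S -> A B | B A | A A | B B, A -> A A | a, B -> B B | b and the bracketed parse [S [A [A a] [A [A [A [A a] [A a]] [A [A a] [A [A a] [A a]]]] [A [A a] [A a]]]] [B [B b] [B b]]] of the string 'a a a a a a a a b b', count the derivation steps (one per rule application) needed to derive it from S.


Every bracketed nonterminal node [X ...] in the tree is produced by exactly one rule application.
Reading the tree off as a leftmost derivation:
  Step 1: S  =>  A B   (applied S -> A B)
  Step 2: A B  =>  A A B   (applied A -> A A)
  Step 3: A A B  =>  a A B   (applied A -> a)
  Step 4: a A B  =>  a A A B   (applied A -> A A)
  Step 5: a A A B  =>  a A A A B   (applied A -> A A)
  Step 6: a A A A B  =>  a A A A A B   (applied A -> A A)
  Step 7: a A A A A B  =>  a a A A A B   (applied A -> a)
  Step 8: a a A A A B  =>  a a a A A B   (applied A -> a)
  Step 9: a a a A A B  =>  a a a A A A B   (applied A -> A A)
  Step 10: a a a A A A B  =>  a a a a A A B   (applied A -> a)
  Step 11: a a a a A A B  =>  a a a a A A A B   (applied A -> A A)
  Step 12: a a a a A A A B  =>  a a a a a A A B   (applied A -> a)
  Step 13: a a a a a A A B  =>  a a a a a a A B   (applied A -> a)
  Step 14: a a a a a a A B  =>  a a a a a a A A B   (applied A -> A A)
  Step 15: a a a a a a A A B  =>  a a a a a a a A B   (applied A -> a)
  Step 16: a a a a a a a A B  =>  a a a a a a a a B   (applied A -> a)
  Step 17: a a a a a a a a B  =>  a a a a a a a a B B   (applied B -> B B)
  Step 18: a a a a a a a a B B  =>  a a a a a a a a b B   (applied B -> b)
  Step 19: a a a a a a a a b B  =>  a a a a a a a a b b   (applied B -> b)
Final yield: a a a a a a a a b b
Total rewrite steps: 19

19


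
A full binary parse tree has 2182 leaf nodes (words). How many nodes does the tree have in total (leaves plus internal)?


Leaf nodes (terminals): 2182
Internal nodes = n - 1 = 2182 - 1 = 2181
Total = leaves + internal = 2182 + 2181 = 4363

4363


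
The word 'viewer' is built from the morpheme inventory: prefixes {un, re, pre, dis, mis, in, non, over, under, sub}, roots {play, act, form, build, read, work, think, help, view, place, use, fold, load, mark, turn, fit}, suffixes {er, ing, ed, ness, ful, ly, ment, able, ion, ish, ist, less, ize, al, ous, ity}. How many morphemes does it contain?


Segmenting 'viewer' against the inventory:
  'view' -> root (morpheme 1)
  'er' -> suffix (morpheme 2)
Total morphemes: 2

2


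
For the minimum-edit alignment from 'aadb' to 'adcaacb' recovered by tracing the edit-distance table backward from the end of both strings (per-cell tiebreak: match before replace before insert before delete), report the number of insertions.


Edit distance = 4. Backtracking from cell (4, 7) with preference match > replace > insert > delete,
then listing the resulting alignment 'aadb' -> 'adcaacb' left to right:
  Step 1: insert 'a' [insertion #1]
  Step 2: insert 'd' [insertion #2]
  Step 3: insert 'c' [insertion #3]
  Step 4: keep 'a'
  Step 5: keep 'a'
  Step 6: replace d->c
  Step 7: keep 'b'
Total insertions: 3

3


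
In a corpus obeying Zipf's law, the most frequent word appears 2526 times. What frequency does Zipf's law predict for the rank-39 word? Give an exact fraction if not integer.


Zipf's law: freq(rank) = f1 / rank
f1 = 2526, rank = 39
freq = 2526 / 39
GCD(2526, 39) = 3
Simplified: 842/13

842/13


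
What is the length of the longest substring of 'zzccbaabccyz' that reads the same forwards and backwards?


Scanning 'zzccbaabccyz' for palindromic substrings.
Substring at positions 2-9: 'ccbaabcc'.
Check: reverse('ccbaabcc') = 'ccbaabcc' -> palindrome confirmed.
Neighbouring characters ('z' / 'y') break symmetry, so it cannot extend further.
No longer palindromic substring exists; longest length = 8

8


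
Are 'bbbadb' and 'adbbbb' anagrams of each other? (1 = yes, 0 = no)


Sort characters of 'bbbadb': 'abbbbd'
Sort characters of 'adbbbb': 'abbbbd'
Sorted forms match -> they ARE anagrams
Result: 1

1


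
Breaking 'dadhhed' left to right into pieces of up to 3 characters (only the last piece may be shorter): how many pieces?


'dadhhed' has 7 characters.
Chunking with max size 3:
  Chunk 1: 'dad' (positions 0-2)
  Chunk 2: 'hhe' (positions 3-5)
  Chunk 3: 'd' (positions 6-6)
Total chunks: ceil(7 / 3) = 3

3


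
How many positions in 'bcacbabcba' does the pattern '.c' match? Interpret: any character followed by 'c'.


Pattern: .c means any character followed by 'c'.
Scanning 'bcacbabcba' position-by-position:
  Pos 0: window 'bc' -> MATCH
  Pos 1: window 'ca' -> no
  Pos 2: window 'ac' -> MATCH
  Pos 3: window 'cb' -> no
  Pos 4: window 'ba' -> no
  Pos 5: window 'ab' -> no
  Pos 6: window 'bc' -> MATCH
  Pos 7: window 'cb' -> no
  Pos 8: window 'ba' -> no
  Pos 9: window 'a' -> no
Total matches: 3

3


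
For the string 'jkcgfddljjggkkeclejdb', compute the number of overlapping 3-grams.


String 'jkcgfddljjggkkeclejdb' has length L = 21.
Number of overlapping n-grams = L - n + 1
Substituting: 21 - 3 + 1 = 19

19


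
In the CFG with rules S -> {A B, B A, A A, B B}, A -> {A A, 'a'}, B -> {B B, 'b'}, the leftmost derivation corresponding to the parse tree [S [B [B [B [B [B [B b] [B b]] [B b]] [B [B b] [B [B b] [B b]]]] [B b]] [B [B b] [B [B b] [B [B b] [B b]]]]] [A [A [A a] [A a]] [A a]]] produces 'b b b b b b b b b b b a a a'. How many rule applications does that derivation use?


Every bracketed nonterminal node [X ...] in the tree is produced by exactly one rule application.
Reading the tree off as a leftmost derivation:
  Step 1: S  =>  B A   (applied S -> B A)
  Step 2: B A  =>  B B A   (applied B -> B B)
  Step 3: B B A  =>  B B B A   (applied B -> B B)
  Step 4: B B B A  =>  B B B B A   (applied B -> B B)
  Step 5: B B B B A  =>  B B B B B A   (applied B -> B B)
  Step 6: B B B B B A  =>  B B B B B B A   (applied B -> B B)
  Step 7: B B B B B B A  =>  b B B B B B A   (applied B -> b)
  Step 8: b B B B B B A  =>  b b B B B B A   (applied B -> b)
  Step 9: b b B B B B A  =>  b b b B B B A   (applied B -> b)
  Step 10: b b b B B B A  =>  b b b B B B B A   (applied B -> B B)
  Step 11: b b b B B B B A  =>  b b b b B B B A   (applied B -> b)
  Step 12: b b b b B B B A  =>  b b b b B B B B A   (applied B -> B B)
  Step 13: b b b b B B B B A  =>  b b b b b B B B A   (applied B -> b)
  Step 14: b b b b b B B B A  =>  b b b b b b B B A   (applied B -> b)
  Step 15: b b b b b b B B A  =>  b b b b b b b B A   (applied B -> b)
  Step 16: b b b b b b b B A  =>  b b b b b b b B B A   (applied B -> B B)
  Step 17: b b b b b b b B B A  =>  b b b b b b b b B A   (applied B -> b)
  Step 18: b b b b b b b b B A  =>  b b b b b b b b B B A   (applied B -> B B)
  Step 19: b b b b b b b b B B A  =>  b b b b b b b b b B A   (applied B -> b)
  Step 20: b b b b b b b b b B A  =>  b b b b b b b b b B B A   (applied B -> B B)
  Step 21: b b b b b b b b b B B A  =>  b b b b b b b b b b B A   (applied B -> b)
  Step 22: b b b b b b b b b b B A  =>  b b b b b b b b b b b A   (applied B -> b)
  Step 23: b b b b b b b b b b b A  =>  b b b b b b b b b b b A A   (applied A -> A A)
  Step 24: b b b b b b b b b b b A A  =>  b b b b b b b b b b b A A A   (applied A -> A A)
  Step 25: b b b b b b b b b b b A A A  =>  b b b b b b b b b b b a A A   (applied A -> a)
  Step 26: b b b b b b b b b b b a A A  =>  b b b b b b b b b b b a a A   (applied A -> a)
  Step 27: b b b b b b b b b b b a a A  =>  b b b b b b b b b b b a a a   (applied A -> a)
Final yield: b b b b b b b b b b b a a a
Total rewrite steps: 27

27


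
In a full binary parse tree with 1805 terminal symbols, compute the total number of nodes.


Leaf nodes (terminals): 1805
Internal nodes = n - 1 = 1805 - 1 = 1804
Total = leaves + internal = 1805 + 1804 = 3609

3609


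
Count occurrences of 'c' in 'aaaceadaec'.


Scanning 'aaaceadaec' for 'c':
  Position 3: 'c' -> MATCH (count: 1)
  Position 9: 'c' -> MATCH (count: 2)
Total occurrences of 'c': 2

2


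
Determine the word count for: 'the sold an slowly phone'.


Counting words by splitting on spaces:
  Word 1: 'the'
  Word 2: 'sold'
  Word 3: 'an'
  Word 4: 'slowly'
  Word 5: 'phone'
Total words: 5

5


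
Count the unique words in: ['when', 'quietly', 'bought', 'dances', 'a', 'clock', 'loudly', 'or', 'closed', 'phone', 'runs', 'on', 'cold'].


Listing all tokens and tracking unique types:
  Token 1: 'when' -> NEW (unique so far: 1)
  Token 2: 'quietly' -> NEW (unique so far: 2)
  Token 3: 'bought' -> NEW (unique so far: 3)
  Token 4: 'dances' -> NEW (unique so far: 4)
  Token 5: 'a' -> NEW (unique so far: 5)
  Token 6: 'clock' -> NEW (unique so far: 6)
  Token 7: 'loudly' -> NEW (unique so far: 7)
  Token 8: 'or' -> NEW (unique so far: 8)
  Token 9: 'closed' -> NEW (unique so far: 9)
  Token 10: 'phone' -> NEW (unique so far: 10)
  Token 11: 'runs' -> NEW (unique so far: 11)
  Token 12: 'on' -> NEW (unique so far: 12)
  Token 13: 'cold' -> NEW (unique so far: 13)
Unique types: ('a', 'bought', 'clock', 'closed', 'cold', 'dances', 'loudly', 'on', 'or', 'phone', 'quietly', 'runs', 'when')
Vocabulary size: 13

13


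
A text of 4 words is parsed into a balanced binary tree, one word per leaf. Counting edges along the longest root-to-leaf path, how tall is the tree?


In a balanced binary tree with n leaves the deepest leaf is ceil(log2(n)) edges below the root.
log2(4) = 2.0000
ceil(2.0000) = 2
height (edges) = 2

2


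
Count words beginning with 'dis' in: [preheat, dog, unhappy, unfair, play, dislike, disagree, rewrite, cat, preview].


Checking each word for prefix 'dis':
  'preheat' -> no (count: 0)
  'dog' -> no (count: 0)
  'unhappy' -> no (count: 0)
  'unfair' -> no (count: 0)
  'play' -> no (count: 0)
  'dislike' -> YES, starts with 'dis' (count: 1)
  'disagree' -> YES, starts with 'dis' (count: 2)
  'rewrite' -> no (count: 2)
  'cat' -> no (count: 2)
  'preview' -> no (count: 2)
Total with prefix 'dis': 2

2
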